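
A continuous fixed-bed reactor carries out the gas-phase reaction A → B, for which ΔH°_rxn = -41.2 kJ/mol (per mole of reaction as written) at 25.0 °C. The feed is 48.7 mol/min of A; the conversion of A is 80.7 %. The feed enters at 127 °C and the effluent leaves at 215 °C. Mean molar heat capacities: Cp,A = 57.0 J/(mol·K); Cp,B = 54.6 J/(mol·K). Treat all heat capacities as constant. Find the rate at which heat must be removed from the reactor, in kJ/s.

Extent of reaction ξ = 0.807 × 48.7 = 39.301 mol/min
Reaction term: ξ·ΔH°_rxn = 39.301 × -41.2 = -1619.2 kJ/min
Sensible, feed 127→25 °C: -283.14 kJ/min
Outlet flows (mol/min): A 9.3991, B 39.301
Sensible, products 25→215 °C: 509.5 kJ/min
Q = ΔH = -1392.8 kJ/min = -23.214 kW
Heat removed = 23.214 kJ/s

Q_out = 23.2 kJ/s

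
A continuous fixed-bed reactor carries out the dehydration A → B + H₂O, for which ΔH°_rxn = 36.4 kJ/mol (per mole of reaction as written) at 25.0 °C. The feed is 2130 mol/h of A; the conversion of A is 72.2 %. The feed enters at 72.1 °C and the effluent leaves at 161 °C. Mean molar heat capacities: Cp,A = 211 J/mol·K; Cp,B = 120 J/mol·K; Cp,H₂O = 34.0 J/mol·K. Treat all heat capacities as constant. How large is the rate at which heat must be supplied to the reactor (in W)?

Extent of reaction ξ = 0.722 × 2130 = 1537.9 mol/h
Reaction term: ξ·ΔH°_rxn = 1537.9 × 36.4 = 55978 kJ/h
Sensible, feed 72.1→25 °C: -21168 kJ/h
Outlet flows (mol/h): A 592.14, B 1537.9, H₂O 1537.9
Sensible, products 25→161 °C: 49201 kJ/h
Q = ΔH = 84011 kJ/h = 23.336 kW
Heat supplied = 23336 W

Q_in = 23300 W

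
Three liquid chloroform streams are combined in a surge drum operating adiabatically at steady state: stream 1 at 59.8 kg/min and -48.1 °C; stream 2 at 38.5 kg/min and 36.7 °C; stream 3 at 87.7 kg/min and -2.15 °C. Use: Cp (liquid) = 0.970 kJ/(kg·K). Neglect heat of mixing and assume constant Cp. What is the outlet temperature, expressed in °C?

Adiabatic, steady state ⇒ Σ ṁᵢCp,ᵢ(T_out − Tᵢ) = 0
Σ ṁᵢCp,ᵢTᵢ = 59.8×0.970×-48.1 + 38.5×0.970×36.7 + 87.7×0.970×-2.15 = -1602.4
Σ ṁᵢCp,ᵢ = 59.8×0.970 + 38.5×0.970 + 87.7×0.970 = 180.42
T_out = -1602.4 / 180.42 = -8.8816 °C

T_out = -8.88 °C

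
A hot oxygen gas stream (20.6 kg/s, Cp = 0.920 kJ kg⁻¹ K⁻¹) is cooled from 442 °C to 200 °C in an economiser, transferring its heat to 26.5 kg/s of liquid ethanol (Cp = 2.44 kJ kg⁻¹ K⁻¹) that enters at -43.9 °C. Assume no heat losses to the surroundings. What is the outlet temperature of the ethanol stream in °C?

T_c,out = 27.0 °C

Heat released by hot stream: Q = 20.6 × 0.920 × (442 − 200) = 4586.4 kJ/s
Energy balance on cold side (adiabatic exchanger): Q = ṁ_c·Cp_c·(T_c,out − T_c,in)
T_c,out = -43.9 + 4586.4/(26.5 × 2.44) = 27.031 °C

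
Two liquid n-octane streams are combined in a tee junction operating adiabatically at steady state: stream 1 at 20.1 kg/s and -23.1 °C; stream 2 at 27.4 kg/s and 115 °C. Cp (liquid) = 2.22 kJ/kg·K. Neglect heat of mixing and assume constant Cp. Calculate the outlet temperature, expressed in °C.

Energy balance with Q = 0: Σ ṁᵢCp,ᵢ(T_out − Tᵢ) = 0
Σ ṁᵢCp,ᵢTᵢ = 20.1×2.22×-23.1 + 27.4×2.22×115 = 5964.5
Σ ṁᵢCp,ᵢ = 20.1×2.22 + 27.4×2.22 = 105.45
T_out = 5964.5 / 105.45 = 56.562 °C

T_out = 56.6 °C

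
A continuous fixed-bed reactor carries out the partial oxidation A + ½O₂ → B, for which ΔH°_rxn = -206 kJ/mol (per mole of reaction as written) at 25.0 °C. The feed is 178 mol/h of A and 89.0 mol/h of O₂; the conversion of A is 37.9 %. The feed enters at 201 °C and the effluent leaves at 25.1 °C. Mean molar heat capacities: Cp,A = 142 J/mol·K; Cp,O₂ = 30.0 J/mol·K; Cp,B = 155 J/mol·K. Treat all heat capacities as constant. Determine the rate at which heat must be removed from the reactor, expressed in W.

Extent of reaction ξ = 0.379 × 178 = 67.462 mol/h
Reaction term: ξ·ΔH°_rxn = 67.462 × -206 = -13897 kJ/h
Sensible, feed 201→25 °C: -4918.5 kJ/h
Outlet flows (mol/h): A 110.54, O₂ 55.269, B 67.462
Sensible, products 25→25.1 °C: 2.7811 kJ/h
Q = ΔH = -18813 kJ/h = -5.2258 kW
Heat removed = 5225.8 W

Q_out = 5230 W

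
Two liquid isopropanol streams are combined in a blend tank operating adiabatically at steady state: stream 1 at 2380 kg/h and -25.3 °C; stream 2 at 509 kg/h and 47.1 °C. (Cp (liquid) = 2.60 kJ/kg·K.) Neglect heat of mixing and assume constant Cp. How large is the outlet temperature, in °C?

T_out = -12.5 °C

No heat crosses the boundary, so H_out = H_in.
T_out = Σ ṁᵢCp,ᵢTᵢ / Σ ṁᵢCp,ᵢ
      = -94224 / 7511.4 = -12.544 °C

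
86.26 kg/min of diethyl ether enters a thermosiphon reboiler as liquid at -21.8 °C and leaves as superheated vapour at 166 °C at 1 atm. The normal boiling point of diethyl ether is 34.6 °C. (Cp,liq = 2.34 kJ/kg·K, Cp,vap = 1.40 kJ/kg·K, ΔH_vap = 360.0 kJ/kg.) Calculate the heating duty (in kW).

Q = 972 kW

liquid -21.8→34.6 °C: 131.98 kJ/kg
vaporisation at 34.6 °C: 360 kJ/kg
vapour 34.6→166 °C: 183.96 kJ/kg
Δh = 131.98 + 360 + 183.96 = 675.94 kJ/kg
Q = ṁ·Δh = 86.26 kg/min × 675.94 kJ/kg = 58306 kJ/min
|Q| = 971.77 kW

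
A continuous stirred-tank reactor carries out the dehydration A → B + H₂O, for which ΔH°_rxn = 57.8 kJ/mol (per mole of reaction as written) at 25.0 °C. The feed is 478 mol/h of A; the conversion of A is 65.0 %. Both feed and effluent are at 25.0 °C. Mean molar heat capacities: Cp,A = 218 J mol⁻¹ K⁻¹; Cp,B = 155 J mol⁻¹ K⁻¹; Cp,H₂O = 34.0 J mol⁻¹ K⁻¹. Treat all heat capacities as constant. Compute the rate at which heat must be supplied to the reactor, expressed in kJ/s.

Extent of reaction ξ = 0.650 × 478 = 310.7 mol/h
Reaction term: ξ·ΔH°_rxn = 310.7 × 57.8 = 17958 kJ/h
Q = ΔH = 17958 kJ/h = 4.9885 kW
Heat supplied = 4.9885 kJ/s

Q_in = 4.99 kJ/s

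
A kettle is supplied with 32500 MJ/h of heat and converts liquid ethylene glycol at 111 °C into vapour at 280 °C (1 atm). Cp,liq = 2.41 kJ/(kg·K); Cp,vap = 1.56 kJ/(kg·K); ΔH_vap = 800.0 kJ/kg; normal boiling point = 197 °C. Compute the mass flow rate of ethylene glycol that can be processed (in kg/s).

Δh = 2.41×(197−111) + 800.0 + 1.56×(280−197) = 1136.7 kJ/kg
Q = 32500 MJ/h = 9027.8 kJ/s = 9027.8 kJ/s
ṁ = Q/Δh = 9027.8 / 1136.7 = 7.9418 kg/s

ṁ = 7.94 kg/s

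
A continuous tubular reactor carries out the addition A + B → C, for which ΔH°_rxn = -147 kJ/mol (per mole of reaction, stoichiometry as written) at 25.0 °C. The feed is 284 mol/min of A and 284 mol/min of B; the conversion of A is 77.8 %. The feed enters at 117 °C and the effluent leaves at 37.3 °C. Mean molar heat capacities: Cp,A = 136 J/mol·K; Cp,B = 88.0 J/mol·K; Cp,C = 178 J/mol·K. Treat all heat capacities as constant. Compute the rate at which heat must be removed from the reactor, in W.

Extent of reaction ξ = 0.778 × 284 = 220.95 mol/min
Reaction term: ξ·ΔH°_rxn = 220.95 × -147 = -32480 kJ/min
Sensible, feed 117→25 °C: -5852.7 kJ/min
Outlet flows (mol/min): A 63.048, B 63.048, C 220.95
Sensible, products 25→37.3 °C: 657.46 kJ/min
Q = ΔH = -37675 kJ/min = -627.92 kW
Heat removed = 627920 W

Q_out = 628000 W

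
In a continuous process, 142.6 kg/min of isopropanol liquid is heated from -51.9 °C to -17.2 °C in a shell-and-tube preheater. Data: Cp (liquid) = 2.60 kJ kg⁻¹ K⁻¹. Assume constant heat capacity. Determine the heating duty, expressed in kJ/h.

Q = ṁ·Cp·ΔT = 142.6 × 2.60 × (-17.2 − -51.9) = 12865 kJ/min
Converting: 12865 / 60 s = 214.42 kW
Heating duty = 771920 kJ/h

Q = 772000 kJ/h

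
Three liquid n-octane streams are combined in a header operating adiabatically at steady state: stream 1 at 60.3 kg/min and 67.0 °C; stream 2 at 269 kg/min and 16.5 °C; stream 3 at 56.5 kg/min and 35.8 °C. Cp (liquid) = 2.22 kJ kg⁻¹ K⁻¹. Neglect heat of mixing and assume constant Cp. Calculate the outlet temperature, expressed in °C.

Energy balance with Q = 0: Σ ṁᵢCp,ᵢ(T_out − Tᵢ) = 0
Σ ṁᵢCp,ᵢTᵢ = 60.3×2.22×67.0 + 269×2.22×16.5 + 56.5×2.22×35.8 = 23313
Σ ṁᵢCp,ᵢ = 60.3×2.22 + 269×2.22 + 56.5×2.22 = 856.48
T_out = 23313 / 856.48 = 27.22 °C

T_out = 27.2 °C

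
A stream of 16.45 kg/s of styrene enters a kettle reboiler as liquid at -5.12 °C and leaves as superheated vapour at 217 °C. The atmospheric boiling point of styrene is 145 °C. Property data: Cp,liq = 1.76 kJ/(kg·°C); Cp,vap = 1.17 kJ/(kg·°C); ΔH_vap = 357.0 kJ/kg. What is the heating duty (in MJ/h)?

liquid -5.12→145 °C: 264.21 kJ/kg
vaporisation at 145 °C: 357 kJ/kg
vapour 145→217 °C: 84.24 kJ/kg
Δh = 264.21 + 357 + 84.24 = 705.45 kJ/kg
Q = ṁ·Δh = 16.45 kg/s × 705.45 kJ/kg = 11605 kJ/s
|Q| = 11605 kW = 41777 MJ/h

Q = 41800 MJ/h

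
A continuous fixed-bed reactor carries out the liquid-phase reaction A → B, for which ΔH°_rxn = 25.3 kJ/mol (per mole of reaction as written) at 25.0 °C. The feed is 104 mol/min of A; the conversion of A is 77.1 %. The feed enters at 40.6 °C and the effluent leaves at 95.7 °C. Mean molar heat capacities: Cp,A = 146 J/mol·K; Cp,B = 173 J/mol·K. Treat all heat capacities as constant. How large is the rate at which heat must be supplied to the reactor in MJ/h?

Extent of reaction ξ = 0.771 × 104 = 80.184 mol/min
Reaction term: ξ·ΔH°_rxn = 80.184 × 25.3 = 2028.7 kJ/min
Sensible, feed 40.6→25 °C: -236.87 kJ/min
Outlet flows (mol/min): A 23.816, B 80.184
Sensible, products 25→95.7 °C: 1226.6 kJ/min
Q = ΔH = 3018.4 kJ/min = 50.306 kW
Heat supplied = 181.1 MJ/h

Q_in = 181 MJ/h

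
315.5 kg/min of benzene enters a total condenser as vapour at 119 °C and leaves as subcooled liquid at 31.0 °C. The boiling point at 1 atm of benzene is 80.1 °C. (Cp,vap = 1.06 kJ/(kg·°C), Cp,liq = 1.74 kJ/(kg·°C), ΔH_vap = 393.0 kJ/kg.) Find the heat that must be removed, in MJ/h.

Q_c = 9840 MJ/h

vapour 119→80.1 °C: -41.234 kJ/kg
condensation at 80.1 °C: -393 kJ/kg
liquid 80.1→31.0 °C: -85.434 kJ/kg
Δh = -41.234 + -393 + -85.434 = -519.67 kJ/kg
Q = ṁ·Δh = 315.5 kg/min × -519.67 kJ/kg = -163960 kJ/min
|Q| = 2732.6 kW = 9837.3 MJ/h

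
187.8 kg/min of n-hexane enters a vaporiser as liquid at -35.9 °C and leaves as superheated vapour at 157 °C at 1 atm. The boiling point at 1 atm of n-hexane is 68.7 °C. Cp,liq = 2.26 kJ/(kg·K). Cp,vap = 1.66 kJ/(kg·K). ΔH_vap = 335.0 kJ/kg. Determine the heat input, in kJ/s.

Q = 2250 kJ/s

liquid -35.9→68.7 °C: 236.4 kJ/kg
vaporisation at 68.7 °C: 335 kJ/kg
vapour 68.7→157 °C: 146.58 kJ/kg
Δh = 236.4 + 335 + 146.58 = 717.97 kJ/kg
Q = ṁ·Δh = 187.8 kg/min × 717.97 kJ/kg = 134840 kJ/min
|Q| = 2247.3 kW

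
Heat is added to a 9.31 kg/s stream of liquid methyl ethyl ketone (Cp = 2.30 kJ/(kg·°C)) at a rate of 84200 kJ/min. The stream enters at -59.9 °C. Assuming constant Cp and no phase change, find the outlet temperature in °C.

T_out = 5.64 °C

Q = 84200 kJ/min = 1403.3 kJ/s
ΔT = Q/(ṁ·Cp) = 1403.3/(9.31×2.30) = 65.537 K
T_out = -59.9 + 65.537 = 5.6365 °C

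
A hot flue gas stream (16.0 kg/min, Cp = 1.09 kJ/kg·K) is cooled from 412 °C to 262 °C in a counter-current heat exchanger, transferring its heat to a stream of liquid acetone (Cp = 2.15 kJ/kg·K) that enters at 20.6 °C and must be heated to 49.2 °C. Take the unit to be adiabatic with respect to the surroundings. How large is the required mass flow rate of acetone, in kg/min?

ṁ_c = 42.5 kg/min

Heat released by hot stream: Q = 16.0 × 1.09 × (412 − 262) = 2616 kJ/min
Energy balance on cold side (adiabatic exchanger): Q = ṁ_c·Cp_c·(T_c,out − T_c,in)
ṁ_c = 2616 / [2.15 × (49.2 − 20.6)] = 42.544 kg/min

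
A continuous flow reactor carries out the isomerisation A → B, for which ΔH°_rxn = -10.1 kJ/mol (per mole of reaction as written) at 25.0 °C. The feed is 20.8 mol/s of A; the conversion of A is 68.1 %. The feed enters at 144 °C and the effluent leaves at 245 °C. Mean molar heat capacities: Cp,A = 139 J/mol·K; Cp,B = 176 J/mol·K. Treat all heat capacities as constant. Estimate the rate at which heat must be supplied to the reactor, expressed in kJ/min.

Extent of reaction ξ = 0.681 × 20.8 = 14.165 mol/s
Reaction term: ξ·ΔH°_rxn = 14.165 × -10.1 = -143.06 kJ/s
Sensible, feed 144→25 °C: -344.05 kJ/s
Outlet flows (mol/s): A 6.6352, B 14.165
Sensible, products 25→245 °C: 751.37 kJ/s
Q = ΔH = 264.25 kJ/s = 264.25 kW
Heat supplied = 15855 kJ/min

Q_in = 15900 kJ/min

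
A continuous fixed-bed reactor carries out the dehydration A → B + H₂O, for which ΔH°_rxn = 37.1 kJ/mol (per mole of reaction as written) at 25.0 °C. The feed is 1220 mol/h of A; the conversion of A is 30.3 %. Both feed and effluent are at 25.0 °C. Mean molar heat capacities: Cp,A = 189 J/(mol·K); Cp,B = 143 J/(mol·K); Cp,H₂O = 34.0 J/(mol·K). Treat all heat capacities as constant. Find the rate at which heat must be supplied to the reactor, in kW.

Q_in = 3.81 kW

Extent of reaction ξ = 0.303 × 1220 = 369.66 mol/h
Reaction term: ξ·ΔH°_rxn = 369.66 × 37.1 = 13714 kJ/h
Q = ΔH = 13714 kJ/h = 3.8096 kW
Heat supplied = 3.8096 kW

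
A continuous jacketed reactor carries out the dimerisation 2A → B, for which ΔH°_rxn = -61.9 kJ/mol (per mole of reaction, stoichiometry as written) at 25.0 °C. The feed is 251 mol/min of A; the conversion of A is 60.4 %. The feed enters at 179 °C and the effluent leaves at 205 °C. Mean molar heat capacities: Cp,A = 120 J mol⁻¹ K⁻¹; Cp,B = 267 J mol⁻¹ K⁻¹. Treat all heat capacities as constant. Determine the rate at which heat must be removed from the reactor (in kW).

Q_out = 59.0 kW

Extent of reaction ξ = 0.604 × 251 / 2 = 75.802 mol/min
Reaction term: ξ·ΔH°_rxn = 75.802 × -61.9 = -4692.1 kJ/min
Sensible, feed 179→25 °C: -4638.5 kJ/min
Outlet flows (mol/min): A 99.396, B 75.802
Sensible, products 25→205 °C: 5790 kJ/min
Q = ΔH = -3540.6 kJ/min = -59.01 kW
Heat removed = 59.01 kW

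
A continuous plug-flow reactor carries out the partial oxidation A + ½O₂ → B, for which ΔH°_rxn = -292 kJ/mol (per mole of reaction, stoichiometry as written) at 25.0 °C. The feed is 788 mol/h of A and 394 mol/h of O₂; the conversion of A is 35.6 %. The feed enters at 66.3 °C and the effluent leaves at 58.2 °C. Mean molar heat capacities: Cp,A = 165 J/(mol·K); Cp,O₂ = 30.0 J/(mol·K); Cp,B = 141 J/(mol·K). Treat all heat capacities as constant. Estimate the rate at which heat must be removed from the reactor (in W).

Q_out = 23200 W

Extent of reaction ξ = 0.356 × 788 = 280.53 mol/h
Reaction term: ξ·ΔH°_rxn = 280.53 × -292 = -81914 kJ/h
Sensible, feed 66.3→25 °C: -5858 kJ/h
Outlet flows (mol/h): A 507.47, O₂ 253.74, B 280.53
Sensible, products 25→58.2 °C: 4345.9 kJ/h
Q = ΔH = -83426 kJ/h = -23.174 kW
Heat removed = 23174 W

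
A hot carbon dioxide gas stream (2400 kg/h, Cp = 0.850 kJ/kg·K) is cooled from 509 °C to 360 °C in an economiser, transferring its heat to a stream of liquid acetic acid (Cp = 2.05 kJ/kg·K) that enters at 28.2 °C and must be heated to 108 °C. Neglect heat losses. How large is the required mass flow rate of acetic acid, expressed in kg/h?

ṁ_c = 1860 kg/h

Heat released by hot stream: Q = 2400 × 0.850 × (509 − 360) = 303960 kJ/h
Energy balance on cold side (adiabatic exchanger): Q = ṁ_c·Cp_c·(T_c,out − T_c,in)
ṁ_c = 303960 / [2.05 × (108 − 28.2)] = 1858.1 kg/h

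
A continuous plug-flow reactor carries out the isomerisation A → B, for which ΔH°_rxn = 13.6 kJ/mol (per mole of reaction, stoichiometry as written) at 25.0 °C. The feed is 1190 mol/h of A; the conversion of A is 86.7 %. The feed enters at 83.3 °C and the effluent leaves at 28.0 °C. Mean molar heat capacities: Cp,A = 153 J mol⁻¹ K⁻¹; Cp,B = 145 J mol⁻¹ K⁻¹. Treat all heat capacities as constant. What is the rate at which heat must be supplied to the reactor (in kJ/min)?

Extent of reaction ξ = 0.867 × 1190 = 1031.7 mol/h
Reaction term: ξ·ΔH°_rxn = 1031.7 × 13.6 = 14032 kJ/h
Sensible, feed 83.3→25 °C: -10615 kJ/h
Outlet flows (mol/h): A 158.27, B 1031.7
Sensible, products 25→28.0 °C: 521.45 kJ/h
Q = ΔH = 3938.3 kJ/h = 1.094 kW
Heat supplied = 65.638 kJ/min

Q_in = 65.6 kJ/min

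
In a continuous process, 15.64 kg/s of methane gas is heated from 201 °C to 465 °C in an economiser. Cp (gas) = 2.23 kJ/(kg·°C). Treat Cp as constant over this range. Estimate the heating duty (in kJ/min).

Q = 552000 kJ/min

Q = ṁ·Cp·ΔT = 15.64 × 2.23 × (465 − 201) = 9207.6 kJ/s
Heating duty = 552450 kJ/min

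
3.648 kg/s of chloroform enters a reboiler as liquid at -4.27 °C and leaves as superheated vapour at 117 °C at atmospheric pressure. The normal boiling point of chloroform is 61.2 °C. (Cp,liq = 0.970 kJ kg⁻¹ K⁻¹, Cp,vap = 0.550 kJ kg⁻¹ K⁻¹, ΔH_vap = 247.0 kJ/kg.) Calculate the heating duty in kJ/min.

Q = 74700 kJ/min

liquid -4.27→61.2 °C: 63.506 kJ/kg
vaporisation at 61.2 °C: 247 kJ/kg
vapour 61.2→117 °C: 30.69 kJ/kg
Δh = 63.506 + 247 + 30.69 = 341.2 kJ/kg
Q = ṁ·Δh = 3.648 kg/s × 341.2 kJ/kg = 1244.7 kJ/s
|Q| = 1244.7 kW = 74681 kJ/min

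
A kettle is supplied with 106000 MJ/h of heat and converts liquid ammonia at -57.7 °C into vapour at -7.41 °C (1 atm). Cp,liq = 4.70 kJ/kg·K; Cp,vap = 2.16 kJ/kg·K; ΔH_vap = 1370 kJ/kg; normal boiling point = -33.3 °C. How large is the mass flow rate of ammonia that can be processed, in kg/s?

ṁ = 19.1 kg/s

Δh = 4.70×(-33.3−-57.7) + 1370 + 2.16×(-7.41−-33.3) = 1540.6 kJ/kg
Q = 106000 MJ/h = 29444 kJ/s = 29444 kJ/s
ṁ = Q/Δh = 29444 / 1540.6 = 19.112 kg/s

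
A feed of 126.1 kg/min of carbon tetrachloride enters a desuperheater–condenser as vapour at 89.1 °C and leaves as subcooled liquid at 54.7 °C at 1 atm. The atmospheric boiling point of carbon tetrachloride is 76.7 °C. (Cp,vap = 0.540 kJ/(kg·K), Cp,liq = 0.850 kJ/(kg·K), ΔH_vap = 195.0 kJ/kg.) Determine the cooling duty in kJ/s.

Q_c = 463 kJ/s

vapour 89.1→76.7 °C: -6.696 kJ/kg
condensation at 76.7 °C: -195 kJ/kg
liquid 76.7→54.7 °C: -18.7 kJ/kg
Δh = -6.696 + -195 + -18.7 = -220.4 kJ/kg
Q = ṁ·Δh = 126.1 kg/min × -220.4 kJ/kg = -27792 kJ/min
|Q| = 463.2 kW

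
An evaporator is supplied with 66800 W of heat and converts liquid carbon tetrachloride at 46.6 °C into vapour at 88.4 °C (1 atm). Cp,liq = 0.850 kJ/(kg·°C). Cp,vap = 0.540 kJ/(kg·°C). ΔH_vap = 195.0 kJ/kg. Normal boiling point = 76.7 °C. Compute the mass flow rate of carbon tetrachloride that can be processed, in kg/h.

Δh = 0.850×(76.7−46.6) + 195.0 + 0.540×(88.4−76.7) = 226.9 kJ/kg
Q = 66800 W = 66.8 kJ/s = 240480 kJ/h
ṁ = Q/Δh = 240480 / 226.9 = 1059.8 kg/h

ṁ = 1060 kg/h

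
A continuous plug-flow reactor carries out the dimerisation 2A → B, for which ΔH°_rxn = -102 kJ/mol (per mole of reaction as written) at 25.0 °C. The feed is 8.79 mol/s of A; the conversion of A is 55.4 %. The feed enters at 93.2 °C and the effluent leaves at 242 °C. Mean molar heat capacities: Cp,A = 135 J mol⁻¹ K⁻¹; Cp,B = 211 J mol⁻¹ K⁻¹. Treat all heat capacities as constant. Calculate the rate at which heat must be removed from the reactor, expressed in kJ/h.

Q_out = 371000 kJ/h

Extent of reaction ξ = 0.554 × 8.79 / 2 = 2.4348 mol/s
Reaction term: ξ·ΔH°_rxn = 2.4348 × -102 = -248.35 kJ/s
Sensible, feed 93.2→25 °C: -80.93 kJ/s
Outlet flows (mol/s): A 3.9203, B 2.4348
Sensible, products 25→242 °C: 226.33 kJ/s
Q = ΔH = -102.95 kJ/s = -102.95 kW
Heat removed = 370630 kJ/h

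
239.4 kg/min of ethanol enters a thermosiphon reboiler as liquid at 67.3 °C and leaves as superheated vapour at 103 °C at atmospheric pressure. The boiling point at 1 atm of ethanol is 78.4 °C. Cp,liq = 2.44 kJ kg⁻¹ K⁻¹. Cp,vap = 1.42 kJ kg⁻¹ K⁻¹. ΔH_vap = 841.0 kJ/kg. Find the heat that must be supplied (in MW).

liquid 67.3→78.4 °C: 27.084 kJ/kg
vaporisation at 78.4 °C: 841 kJ/kg
vapour 78.4→103 °C: 34.932 kJ/kg
Δh = 27.084 + 841 + 34.932 = 903.02 kJ/kg
Q = ṁ·Δh = 239.4 kg/min × 903.02 kJ/kg = 216180 kJ/min
|Q| = 3603 kW = 3.603 MW

Q = 3.60 MW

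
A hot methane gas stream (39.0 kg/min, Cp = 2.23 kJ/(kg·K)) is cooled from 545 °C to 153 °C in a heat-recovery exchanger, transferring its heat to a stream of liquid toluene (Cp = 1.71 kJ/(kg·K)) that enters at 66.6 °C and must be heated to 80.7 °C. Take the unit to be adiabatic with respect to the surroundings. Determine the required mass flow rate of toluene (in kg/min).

Heat released by hot stream: Q = 39.0 × 2.23 × (545 − 153) = 34092 kJ/min
Energy balance on cold side (adiabatic exchanger): Q = ṁ_c·Cp_c·(T_c,out − T_c,in)
ṁ_c = 34092 / [1.71 × (80.7 − 66.6)] = 1414 kg/min

ṁ_c = 1410 kg/min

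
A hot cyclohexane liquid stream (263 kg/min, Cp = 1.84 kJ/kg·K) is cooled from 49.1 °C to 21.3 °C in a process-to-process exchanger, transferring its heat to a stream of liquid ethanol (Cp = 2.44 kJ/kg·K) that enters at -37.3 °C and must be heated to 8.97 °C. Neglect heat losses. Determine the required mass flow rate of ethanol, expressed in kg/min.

Heat released by hot stream: Q = 263 × 1.84 × (49.1 − 21.3) = 13453 kJ/min
Energy balance on cold side (adiabatic exchanger): Q = ṁ_c·Cp_c·(T_c,out − T_c,in)
ṁ_c = 13453 / [2.44 × (8.97 − -37.3)] = 119.16 kg/min

ṁ_c = 119 kg/min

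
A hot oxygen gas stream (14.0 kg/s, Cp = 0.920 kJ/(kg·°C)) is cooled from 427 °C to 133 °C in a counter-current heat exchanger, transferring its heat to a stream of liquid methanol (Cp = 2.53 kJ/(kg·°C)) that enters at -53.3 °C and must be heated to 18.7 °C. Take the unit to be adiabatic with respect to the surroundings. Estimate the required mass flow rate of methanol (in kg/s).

Heat released by hot stream: Q = 14.0 × 0.920 × (427 − 133) = 3786.7 kJ/s
Energy balance on cold side (adiabatic exchanger): Q = ṁ_c·Cp_c·(T_c,out − T_c,in)
ṁ_c = 3786.7 / [2.53 × (18.7 − -53.3)] = 20.788 kg/s

ṁ_c = 20.8 kg/s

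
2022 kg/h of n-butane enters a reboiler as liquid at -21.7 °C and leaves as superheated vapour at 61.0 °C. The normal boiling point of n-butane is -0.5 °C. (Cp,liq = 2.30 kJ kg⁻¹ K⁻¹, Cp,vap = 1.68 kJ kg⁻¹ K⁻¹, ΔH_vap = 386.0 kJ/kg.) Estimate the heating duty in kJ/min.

liquid -21.7→-0.5 °C: 48.76 kJ/kg
vaporisation at -0.5 °C: 386 kJ/kg
vapour -0.5→61.0 °C: 103.32 kJ/kg
Δh = 48.76 + 386 + 103.32 = 538.08 kJ/kg
Q = ṁ·Δh = 2022 kg/h × 538.08 kJ/kg = 1.088e+06 kJ/h
|Q| = 302.22 kW = 18133 kJ/min

Q = 18100 kJ/min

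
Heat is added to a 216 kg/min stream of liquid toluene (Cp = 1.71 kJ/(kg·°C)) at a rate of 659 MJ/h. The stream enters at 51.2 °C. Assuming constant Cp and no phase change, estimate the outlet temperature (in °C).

Q = 659 MJ/h = 10983 kJ/min
ΔT = Q/(ṁ·Cp) = 10983/(216×1.71) = 29.736 K
T_out = 51.2 + 29.736 = 80.936 °C

T_out = 80.9 °C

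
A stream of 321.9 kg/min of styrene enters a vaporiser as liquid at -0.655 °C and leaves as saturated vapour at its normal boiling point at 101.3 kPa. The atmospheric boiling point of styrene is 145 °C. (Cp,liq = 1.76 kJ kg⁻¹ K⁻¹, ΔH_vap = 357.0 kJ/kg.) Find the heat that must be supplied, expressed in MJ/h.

liquid -0.655→145 °C: 256.35 kJ/kg
vaporisation at 145 °C: 357 kJ/kg
Δh = 256.35 + 357 = 613.35 kJ/kg
Q = ṁ·Δh = 321.9 kg/min × 613.35 kJ/kg = 197440 kJ/min
|Q| = 3290.6 kW = 11846 MJ/h

Q = 11800 MJ/h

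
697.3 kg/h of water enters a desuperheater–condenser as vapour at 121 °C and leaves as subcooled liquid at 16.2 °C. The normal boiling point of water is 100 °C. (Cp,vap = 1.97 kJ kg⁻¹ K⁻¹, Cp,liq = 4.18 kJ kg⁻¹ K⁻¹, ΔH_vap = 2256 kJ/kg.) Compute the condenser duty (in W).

Q_c = 513000 W

vapour 121→100 °C: -41.37 kJ/kg
condensation at 100 °C: -2256 kJ/kg
liquid 100→16.2 °C: -350.28 kJ/kg
Δh = -41.37 + -2256 + -350.28 = -2647.7 kJ/kg
Q = ṁ·Δh = 697.3 kg/h × -2647.7 kJ/kg = -1.8462e+06 kJ/h
|Q| = 512.84 kW = 512840 W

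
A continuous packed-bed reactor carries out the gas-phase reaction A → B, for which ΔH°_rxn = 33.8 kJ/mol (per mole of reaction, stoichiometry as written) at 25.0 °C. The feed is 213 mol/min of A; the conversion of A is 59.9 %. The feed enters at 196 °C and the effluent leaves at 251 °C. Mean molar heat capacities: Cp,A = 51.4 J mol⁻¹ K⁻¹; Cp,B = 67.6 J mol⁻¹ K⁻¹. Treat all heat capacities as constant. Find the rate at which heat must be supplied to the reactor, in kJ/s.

Extent of reaction ξ = 0.599 × 213 = 127.59 mol/min
Reaction term: ξ·ΔH°_rxn = 127.59 × 33.8 = 4312.4 kJ/min
Sensible, feed 196→25 °C: -1872.1 kJ/min
Outlet flows (mol/min): A 85.413, B 127.59
Sensible, products 25→251 °C: 2941.4 kJ/min
Q = ΔH = 5381.7 kJ/min = 89.695 kW
Heat supplied = 89.695 kJ/s

Q_in = 89.7 kJ/s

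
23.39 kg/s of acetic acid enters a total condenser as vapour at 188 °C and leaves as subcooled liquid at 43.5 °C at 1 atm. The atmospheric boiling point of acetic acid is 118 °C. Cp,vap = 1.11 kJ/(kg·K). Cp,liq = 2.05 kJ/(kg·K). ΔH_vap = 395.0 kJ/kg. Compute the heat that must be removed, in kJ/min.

Q_c = 878000 kJ/min

vapour 188→118 °C: -77.7 kJ/kg
condensation at 118 °C: -395 kJ/kg
liquid 118→43.5 °C: -152.72 kJ/kg
Δh = -77.7 + -395 + -152.72 = -625.42 kJ/kg
Q = ṁ·Δh = 23.39 kg/s × -625.42 kJ/kg = -14629 kJ/s
|Q| = 14629 kW = 877720 kJ/min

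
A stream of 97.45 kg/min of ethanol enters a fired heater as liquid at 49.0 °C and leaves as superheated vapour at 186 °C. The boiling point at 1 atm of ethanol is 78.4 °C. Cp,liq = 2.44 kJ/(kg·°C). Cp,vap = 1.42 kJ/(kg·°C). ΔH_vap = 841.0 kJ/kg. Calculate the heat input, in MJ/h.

liquid 49.0→78.4 °C: 71.736 kJ/kg
vaporisation at 78.4 °C: 841 kJ/kg
vapour 78.4→186 °C: 152.79 kJ/kg
Δh = 71.736 + 841 + 152.79 = 1065.5 kJ/kg
Q = ṁ·Δh = 97.45 kg/min × 1065.5 kJ/kg = 103840 kJ/min
|Q| = 1730.6 kW = 6230.1 MJ/h

Q = 6230 MJ/h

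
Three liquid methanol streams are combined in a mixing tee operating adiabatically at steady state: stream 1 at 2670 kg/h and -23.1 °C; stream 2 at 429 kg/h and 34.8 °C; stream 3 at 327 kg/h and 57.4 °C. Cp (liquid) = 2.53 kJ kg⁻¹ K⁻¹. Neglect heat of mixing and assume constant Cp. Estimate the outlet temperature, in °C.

No heat crosses the boundary, so H_out = H_in.
T_out = Σ ṁᵢCp,ᵢTᵢ / Σ ṁᵢCp,ᵢ
      = -70784 / 8667.8 = -8.1664 °C

T_out = -8.17 °C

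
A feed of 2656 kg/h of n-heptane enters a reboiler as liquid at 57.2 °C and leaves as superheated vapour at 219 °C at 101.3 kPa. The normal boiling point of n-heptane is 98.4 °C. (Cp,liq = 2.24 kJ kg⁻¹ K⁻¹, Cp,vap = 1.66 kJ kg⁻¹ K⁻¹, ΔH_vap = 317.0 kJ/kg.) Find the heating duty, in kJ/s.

Q = 450 kJ/s

liquid 57.2→98.4 °C: 92.288 kJ/kg
vaporisation at 98.4 °C: 317 kJ/kg
vapour 98.4→219 °C: 200.2 kJ/kg
Δh = 92.288 + 317 + 200.2 = 609.48 kJ/kg
Q = ṁ·Δh = 2656 kg/h × 609.48 kJ/kg = 1.6188e+06 kJ/h
|Q| = 449.66 kW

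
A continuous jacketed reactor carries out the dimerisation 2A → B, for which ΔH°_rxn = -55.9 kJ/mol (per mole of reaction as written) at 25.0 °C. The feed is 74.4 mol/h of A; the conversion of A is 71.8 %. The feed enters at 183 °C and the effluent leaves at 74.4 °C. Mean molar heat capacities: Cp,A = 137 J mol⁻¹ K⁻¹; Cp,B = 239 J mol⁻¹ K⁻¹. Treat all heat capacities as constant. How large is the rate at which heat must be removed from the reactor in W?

Extent of reaction ξ = 0.718 × 74.4 / 2 = 26.71 mol/h
Reaction term: ξ·ΔH°_rxn = 26.71 × -55.9 = -1493.1 kJ/h
Sensible, feed 183→25 °C: -1610.5 kJ/h
Outlet flows (mol/h): A 20.981, B 26.71
Sensible, products 25→74.4 °C: 457.34 kJ/h
Q = ΔH = -2646.2 kJ/h = -0.73505 kW
Heat removed = 735.05 W

Q_out = 735 W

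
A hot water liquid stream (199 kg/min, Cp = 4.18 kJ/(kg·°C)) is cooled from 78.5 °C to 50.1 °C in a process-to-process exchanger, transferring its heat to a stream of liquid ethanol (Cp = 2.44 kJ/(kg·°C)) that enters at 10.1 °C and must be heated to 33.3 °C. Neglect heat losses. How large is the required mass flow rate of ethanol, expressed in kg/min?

Heat released by hot stream: Q = 199 × 4.18 × (78.5 − 50.1) = 23624 kJ/min
Energy balance on cold side (adiabatic exchanger): Q = ṁ_c·Cp_c·(T_c,out − T_c,in)
ṁ_c = 23624 / [2.44 × (33.3 − 10.1)] = 417.32 kg/min

ṁ_c = 417 kg/min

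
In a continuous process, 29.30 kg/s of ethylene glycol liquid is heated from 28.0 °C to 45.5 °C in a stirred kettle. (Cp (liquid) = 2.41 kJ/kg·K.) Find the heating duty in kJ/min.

Q = ṁ·Cp·ΔT = 29.30 × 2.41 × (45.5 − 28.0) = 1235.7 kJ/s
Heating duty = 74144 kJ/min

Q = 74100 kJ/min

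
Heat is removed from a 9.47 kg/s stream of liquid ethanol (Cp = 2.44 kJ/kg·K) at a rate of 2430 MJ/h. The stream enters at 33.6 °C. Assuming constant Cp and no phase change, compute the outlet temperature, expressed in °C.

T_out = 4.39 °C

Q = 2430 MJ/h = 675 kJ/s
ΔT = Q/(ṁ·Cp) = 675/(9.47×2.44) = 29.212 K
T_out = 33.6 − 29.212 = 4.3878 °C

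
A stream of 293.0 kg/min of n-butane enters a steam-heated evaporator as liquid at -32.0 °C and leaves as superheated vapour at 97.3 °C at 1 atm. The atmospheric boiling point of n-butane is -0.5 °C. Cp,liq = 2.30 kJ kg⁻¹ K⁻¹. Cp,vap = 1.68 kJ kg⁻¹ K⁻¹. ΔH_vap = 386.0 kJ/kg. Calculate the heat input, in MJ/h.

liquid -32.0→-0.5 °C: 72.45 kJ/kg
vaporisation at -0.5 °C: 386 kJ/kg
vapour -0.5→97.3 °C: 164.3 kJ/kg
Δh = 72.45 + 386 + 164.3 = 622.75 kJ/kg
Q = ṁ·Δh = 293.0 kg/min × 622.75 kJ/kg = 182470 kJ/min
|Q| = 3041.1 kW = 10948 MJ/h

Q = 10900 MJ/h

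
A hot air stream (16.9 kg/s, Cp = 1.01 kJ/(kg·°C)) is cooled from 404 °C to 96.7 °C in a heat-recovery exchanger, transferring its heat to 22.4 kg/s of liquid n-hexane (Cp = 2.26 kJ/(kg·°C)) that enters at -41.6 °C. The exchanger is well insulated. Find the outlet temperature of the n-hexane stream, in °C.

Heat released by hot stream: Q = 16.9 × 1.01 × (404 − 96.7) = 5245.3 kJ/s
Energy balance on cold side (adiabatic exchanger): Q = ṁ_c·Cp_c·(T_c,out − T_c,in)
T_c,out = -41.6 + 5245.3/(22.4 × 2.26) = 62.013 °C

T_c,out = 62.0 °C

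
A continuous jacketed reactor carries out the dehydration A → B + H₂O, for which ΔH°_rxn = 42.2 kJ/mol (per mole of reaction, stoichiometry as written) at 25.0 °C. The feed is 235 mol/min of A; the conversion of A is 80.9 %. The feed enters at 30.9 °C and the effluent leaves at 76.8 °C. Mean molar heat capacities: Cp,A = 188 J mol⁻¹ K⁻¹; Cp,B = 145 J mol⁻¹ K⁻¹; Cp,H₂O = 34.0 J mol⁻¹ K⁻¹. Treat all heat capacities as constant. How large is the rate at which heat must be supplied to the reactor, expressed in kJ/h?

Extent of reaction ξ = 0.809 × 235 = 190.12 mol/min
Reaction term: ξ·ΔH°_rxn = 190.12 × 42.2 = 8022.9 kJ/min
Sensible, feed 30.9→25 °C: -260.66 kJ/min
Outlet flows (mol/min): A 44.885, B 190.12, H₂O 190.12
Sensible, products 25→76.8 °C: 2199.9 kJ/min
Q = ΔH = 9962.1 kJ/min = 166.03 kW
Heat supplied = 597730 kJ/h

Q_in = 598000 kJ/h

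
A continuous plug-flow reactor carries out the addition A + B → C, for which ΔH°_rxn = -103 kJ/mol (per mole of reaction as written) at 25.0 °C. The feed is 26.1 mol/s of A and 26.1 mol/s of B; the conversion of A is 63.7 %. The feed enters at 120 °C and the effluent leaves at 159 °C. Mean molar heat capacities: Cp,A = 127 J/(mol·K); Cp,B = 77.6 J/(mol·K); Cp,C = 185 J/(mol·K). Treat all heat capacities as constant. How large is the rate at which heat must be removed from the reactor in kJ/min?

Q_out = 92900 kJ/min

Extent of reaction ξ = 0.637 × 26.1 = 16.626 mol/s
Reaction term: ξ·ΔH°_rxn = 16.626 × -103 = -1712.4 kJ/s
Sensible, feed 120→25 °C: -507.31 kJ/s
Outlet flows (mol/s): A 9.4743, B 9.4743, C 16.626
Sensible, products 25→159 °C: 671.9 kJ/s
Q = ΔH = -1547.9 kJ/s = -1547.9 kW
Heat removed = 92871 kJ/min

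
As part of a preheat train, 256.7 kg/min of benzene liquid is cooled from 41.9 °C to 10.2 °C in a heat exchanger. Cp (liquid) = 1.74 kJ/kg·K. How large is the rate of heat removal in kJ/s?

Q = ṁ·Cp·ΔT = 256.7 × 1.74 × (10.2 − 41.9) = -14159 kJ/min
Converting: 14159 / 60 s = 235.98 kW

Q_c = 236 kJ/s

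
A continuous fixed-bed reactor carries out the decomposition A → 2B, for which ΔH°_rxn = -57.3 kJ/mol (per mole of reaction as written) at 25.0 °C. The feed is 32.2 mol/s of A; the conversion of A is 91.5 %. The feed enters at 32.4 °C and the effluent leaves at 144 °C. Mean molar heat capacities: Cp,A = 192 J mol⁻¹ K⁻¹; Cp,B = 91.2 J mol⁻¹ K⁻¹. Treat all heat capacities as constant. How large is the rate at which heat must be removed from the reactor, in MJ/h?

Extent of reaction ξ = 0.915 × 32.2 = 29.463 mol/s
Reaction term: ξ·ΔH°_rxn = 29.463 × -57.3 = -1688.2 kJ/s
Sensible, feed 32.4→25 °C: -45.75 kJ/s
Outlet flows (mol/s): A 2.737, B 58.926
Sensible, products 25→144 °C: 702.05 kJ/s
Q = ΔH = -1031.9 kJ/s = -1031.9 kW
Heat removed = 3715 MJ/h

Q_out = 3710 MJ/h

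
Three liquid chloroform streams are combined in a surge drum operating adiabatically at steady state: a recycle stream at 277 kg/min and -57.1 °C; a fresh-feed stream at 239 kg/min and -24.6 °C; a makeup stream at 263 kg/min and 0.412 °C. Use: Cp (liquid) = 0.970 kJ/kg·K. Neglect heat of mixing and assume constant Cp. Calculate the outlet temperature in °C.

No heat crosses the boundary, so H_out = H_in.
Σ ṁᵢCp,ᵢTᵢ = 277×0.970×-57.1 + 239×0.970×-24.6 + 263×0.970×0.412 = -20940
Σ ṁᵢCp,ᵢ = 277×0.970 + 239×0.970 + 263×0.970 = 755.63
T_out = -20940 / 755.63 = -27.712 °C

T_out = -27.7 °C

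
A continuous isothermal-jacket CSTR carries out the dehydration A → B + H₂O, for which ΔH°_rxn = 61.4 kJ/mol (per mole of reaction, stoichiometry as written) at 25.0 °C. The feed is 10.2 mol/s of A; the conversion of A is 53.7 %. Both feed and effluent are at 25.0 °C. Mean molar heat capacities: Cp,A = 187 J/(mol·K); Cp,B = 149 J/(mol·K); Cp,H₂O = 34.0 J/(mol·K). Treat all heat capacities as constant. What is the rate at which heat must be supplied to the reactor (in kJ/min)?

Q_in = 20200 kJ/min

Extent of reaction ξ = 0.537 × 10.2 = 5.4774 mol/s
Reaction term: ξ·ΔH°_rxn = 5.4774 × 61.4 = 336.31 kJ/s
Q = ΔH = 336.31 kJ/s = 336.31 kW
Heat supplied = 20179 kJ/min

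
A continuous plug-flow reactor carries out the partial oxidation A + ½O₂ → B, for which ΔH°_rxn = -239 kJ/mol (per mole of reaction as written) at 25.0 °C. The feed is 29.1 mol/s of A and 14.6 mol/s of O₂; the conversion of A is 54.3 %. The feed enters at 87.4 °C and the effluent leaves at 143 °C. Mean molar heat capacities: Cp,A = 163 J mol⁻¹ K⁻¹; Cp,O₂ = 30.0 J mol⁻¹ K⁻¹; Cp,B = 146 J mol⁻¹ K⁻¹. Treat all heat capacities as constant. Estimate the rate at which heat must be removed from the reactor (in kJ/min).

Extent of reaction ξ = 0.543 × 29.1 = 15.801 mol/s
Reaction term: ξ·ΔH°_rxn = 15.801 × -239 = -3776.5 kJ/s
Sensible, feed 87.4→25 °C: -323.31 kJ/s
Outlet flows (mol/s): A 13.299, O₂ 6.6993, B 15.801
Sensible, products 25→143 °C: 551.73 kJ/s
Q = ΔH = -3548.1 kJ/s = -3548.1 kW
Heat removed = 212890 kJ/min

Q_out = 213000 kJ/min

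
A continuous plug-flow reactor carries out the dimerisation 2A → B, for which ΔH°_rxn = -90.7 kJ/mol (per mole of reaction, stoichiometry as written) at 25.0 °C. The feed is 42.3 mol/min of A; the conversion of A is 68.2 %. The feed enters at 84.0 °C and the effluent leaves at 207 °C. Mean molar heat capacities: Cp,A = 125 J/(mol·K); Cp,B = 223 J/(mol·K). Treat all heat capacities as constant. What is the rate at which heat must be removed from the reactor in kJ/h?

Extent of reaction ξ = 0.682 × 42.3 / 2 = 14.424 mol/min
Reaction term: ξ·ΔH°_rxn = 14.424 × -90.7 = -1308.3 kJ/min
Sensible, feed 84.0→25 °C: -311.96 kJ/min
Outlet flows (mol/min): A 13.451, B 14.424
Sensible, products 25→207 °C: 891.44 kJ/min
Q = ΔH = -728.8 kJ/min = -12.147 kW
Heat removed = 43728 kJ/h

Q_out = 43700 kJ/h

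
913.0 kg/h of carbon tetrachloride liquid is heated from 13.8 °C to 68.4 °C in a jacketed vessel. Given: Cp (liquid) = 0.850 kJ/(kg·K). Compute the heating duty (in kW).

Q = 11.8 kW

Q = ṁ·Cp·ΔT = 913.0 × 0.850 × (68.4 − 13.8) = 42372 kJ/h
Converting: 42372 / 3600 s = 11.77 kW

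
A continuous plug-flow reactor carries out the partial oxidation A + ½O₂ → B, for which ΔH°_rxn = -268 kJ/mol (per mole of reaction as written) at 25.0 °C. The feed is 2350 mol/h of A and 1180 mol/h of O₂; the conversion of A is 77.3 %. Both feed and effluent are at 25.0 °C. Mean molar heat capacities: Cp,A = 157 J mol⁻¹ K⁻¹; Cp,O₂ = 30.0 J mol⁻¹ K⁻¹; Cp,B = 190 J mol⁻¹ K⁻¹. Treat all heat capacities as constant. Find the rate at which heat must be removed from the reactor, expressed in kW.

Q_out = 135 kW

Extent of reaction ξ = 0.773 × 2350 = 1816.5 mol/h
Reaction term: ξ·ΔH°_rxn = 1816.5 × -268 = -486840 kJ/h
Q = ΔH = -486840 kJ/h = -135.23 kW
Heat removed = 135.23 kW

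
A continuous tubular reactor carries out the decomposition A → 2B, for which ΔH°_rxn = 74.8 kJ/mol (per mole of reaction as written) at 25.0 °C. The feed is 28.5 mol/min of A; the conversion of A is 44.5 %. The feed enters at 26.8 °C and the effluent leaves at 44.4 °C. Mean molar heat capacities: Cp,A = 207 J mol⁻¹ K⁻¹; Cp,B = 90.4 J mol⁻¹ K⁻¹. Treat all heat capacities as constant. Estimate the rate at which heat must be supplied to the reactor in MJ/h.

Extent of reaction ξ = 0.445 × 28.5 = 12.683 mol/min
Reaction term: ξ·ΔH°_rxn = 12.683 × 74.8 = 948.65 kJ/min
Sensible, feed 26.8→25 °C: -10.619 kJ/min
Outlet flows (mol/min): A 15.817, B 25.365
Sensible, products 25→44.4 °C: 108 kJ/min
Q = ΔH = 1046 kJ/min = 17.434 kW
Heat supplied = 62.762 MJ/h

Q_in = 62.8 MJ/h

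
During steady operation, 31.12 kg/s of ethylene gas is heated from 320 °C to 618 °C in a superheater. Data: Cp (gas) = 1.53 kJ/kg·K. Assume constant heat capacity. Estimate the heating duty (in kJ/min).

Q = ṁ·Cp·ΔT = 31.12 × 1.53 × (618 − 320) = 14189 kJ/s
Heating duty = 851330 kJ/min

Q = 851000 kJ/min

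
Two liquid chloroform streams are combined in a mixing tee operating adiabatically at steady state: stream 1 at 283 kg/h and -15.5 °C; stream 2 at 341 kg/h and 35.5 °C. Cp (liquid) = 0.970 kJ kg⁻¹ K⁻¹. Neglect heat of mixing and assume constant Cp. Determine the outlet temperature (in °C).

No heat crosses the boundary, so H_out = H_in.
Σ ṁᵢCp,ᵢTᵢ = 283×0.970×-15.5 + 341×0.970×35.5 = 7487.4
Σ ṁᵢCp,ᵢ = 283×0.970 + 341×0.970 = 605.28
T_out = 7487.4 / 605.28 = 12.37 °C

T_out = 12.4 °C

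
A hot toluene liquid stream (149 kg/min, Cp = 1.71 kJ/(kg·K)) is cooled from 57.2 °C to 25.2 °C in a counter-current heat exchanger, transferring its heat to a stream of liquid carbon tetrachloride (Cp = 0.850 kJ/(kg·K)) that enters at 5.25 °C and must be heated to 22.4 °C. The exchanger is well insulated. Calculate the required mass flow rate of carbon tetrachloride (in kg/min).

Heat released by hot stream: Q = 149 × 1.71 × (57.2 − 25.2) = 8153.3 kJ/min
Energy balance on cold side (adiabatic exchanger): Q = ṁ_c·Cp_c·(T_c,out − T_c,in)
ṁ_c = 8153.3 / [0.850 × (22.4 − 5.25)] = 559.31 kg/min

ṁ_c = 559 kg/min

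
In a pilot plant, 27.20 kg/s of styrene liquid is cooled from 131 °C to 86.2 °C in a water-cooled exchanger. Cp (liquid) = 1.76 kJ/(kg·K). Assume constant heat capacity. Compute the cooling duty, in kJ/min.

Q_c = 129000 kJ/min

Q = ṁ·Cp·ΔT = 27.20 × 1.76 × (86.2 − 131) = -2144.7 kJ/s
Cooling duty = 128680 kJ/min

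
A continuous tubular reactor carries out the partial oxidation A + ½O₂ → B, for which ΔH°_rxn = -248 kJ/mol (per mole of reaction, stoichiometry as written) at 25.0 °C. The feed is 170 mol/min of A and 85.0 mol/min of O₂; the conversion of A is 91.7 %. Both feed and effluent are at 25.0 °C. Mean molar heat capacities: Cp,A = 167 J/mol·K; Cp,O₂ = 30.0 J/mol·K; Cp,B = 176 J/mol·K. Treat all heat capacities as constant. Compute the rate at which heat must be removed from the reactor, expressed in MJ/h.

Q_out = 2320 MJ/h

Extent of reaction ξ = 0.917 × 170 = 155.89 mol/min
Reaction term: ξ·ΔH°_rxn = 155.89 × -248 = -38661 kJ/min
Q = ΔH = -38661 kJ/min = -644.35 kW
Heat removed = 2319.6 MJ/h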